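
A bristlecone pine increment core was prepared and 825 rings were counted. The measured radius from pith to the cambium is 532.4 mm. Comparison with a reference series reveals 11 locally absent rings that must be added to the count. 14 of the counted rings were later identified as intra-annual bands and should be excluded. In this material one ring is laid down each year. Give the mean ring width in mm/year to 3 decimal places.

0.648 mm/year

Correcting the raw count gives 825 − 14 + 11 = 822 true rings.
532.4 mm over 822 years gives 532.4 / 822 ≈ 0.648 mm/year.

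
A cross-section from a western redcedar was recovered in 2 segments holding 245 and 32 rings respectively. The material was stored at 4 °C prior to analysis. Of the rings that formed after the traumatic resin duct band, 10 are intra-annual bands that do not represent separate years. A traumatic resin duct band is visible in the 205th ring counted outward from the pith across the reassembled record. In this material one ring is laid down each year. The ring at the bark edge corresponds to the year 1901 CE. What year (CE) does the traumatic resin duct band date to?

Total rings = 245 + 32 = 277.
Between ring 205 and the bark edge there are 277 − 205 = 72 rings.
72 − 10 false = 62 true rings after the traumatic resin duct band.
The ring at the bark edge is 1901 CE, so the traumatic resin duct band dates to 1901 − 62 = 1839 CE.

1839 CE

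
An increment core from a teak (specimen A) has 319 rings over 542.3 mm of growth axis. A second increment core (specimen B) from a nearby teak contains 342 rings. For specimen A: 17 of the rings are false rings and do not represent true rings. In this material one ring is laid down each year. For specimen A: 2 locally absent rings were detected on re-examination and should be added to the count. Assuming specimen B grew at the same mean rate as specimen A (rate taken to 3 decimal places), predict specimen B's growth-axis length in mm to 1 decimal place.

Specimen A: true ring count = 319 − 17 + 2 = 304.
A: Extension rate ≈ 542.3 / 304 = 1.784 mm/year.
Length of B = 1.784 × 342 = 610.1 mm.

610.1 mm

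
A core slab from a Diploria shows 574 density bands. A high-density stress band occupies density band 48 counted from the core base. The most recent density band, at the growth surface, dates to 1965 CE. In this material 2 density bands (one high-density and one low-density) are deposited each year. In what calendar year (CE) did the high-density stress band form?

1702 CE

The high-density stress band sits at density band 48 from the core base, so 574 − 48 = 526 density bands formed after it.
526 density bands at 2 per year is 526 / 2 = 263 years.
1965 − 263 = 1702 CE.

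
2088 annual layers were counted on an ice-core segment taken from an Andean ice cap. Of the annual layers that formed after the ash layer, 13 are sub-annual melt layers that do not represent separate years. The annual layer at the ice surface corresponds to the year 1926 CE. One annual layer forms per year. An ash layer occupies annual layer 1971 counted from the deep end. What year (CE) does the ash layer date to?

1822 CE

2088 − 1971 = 117 annual layers lie beyond the ash layer toward the ice surface.
Excluding 13 false annual layers: 117 − 13 = 104.
The annual layer at the ice surface is 1926 CE, so the ash layer dates to 1926 − 104 = 1822 CE.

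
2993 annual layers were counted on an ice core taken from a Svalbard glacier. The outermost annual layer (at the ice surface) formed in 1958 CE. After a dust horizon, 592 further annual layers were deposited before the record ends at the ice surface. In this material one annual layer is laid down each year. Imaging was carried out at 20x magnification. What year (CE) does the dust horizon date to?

There are 592 annual layers younger than the dust horizon.
1958 − 592 = 1366 CE.

1366 CE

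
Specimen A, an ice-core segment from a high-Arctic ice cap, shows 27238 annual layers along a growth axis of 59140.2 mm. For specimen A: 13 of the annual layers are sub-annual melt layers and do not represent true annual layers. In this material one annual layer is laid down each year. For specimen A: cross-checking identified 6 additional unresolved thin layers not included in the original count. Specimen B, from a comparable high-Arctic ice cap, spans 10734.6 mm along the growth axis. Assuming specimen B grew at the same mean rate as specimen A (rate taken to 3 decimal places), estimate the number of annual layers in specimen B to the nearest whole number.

4942 annual layers

Specimen A: after corrections the count is 27238 − 13 + 6 = 27231 annual layers.
A: 59140.2 mm over 27231 years gives 59140.2 / 27231 ≈ 2.172 mm/year.
B spans 10734.6 / 2.172 = 4942.27 years ≈ 4942 annual layers.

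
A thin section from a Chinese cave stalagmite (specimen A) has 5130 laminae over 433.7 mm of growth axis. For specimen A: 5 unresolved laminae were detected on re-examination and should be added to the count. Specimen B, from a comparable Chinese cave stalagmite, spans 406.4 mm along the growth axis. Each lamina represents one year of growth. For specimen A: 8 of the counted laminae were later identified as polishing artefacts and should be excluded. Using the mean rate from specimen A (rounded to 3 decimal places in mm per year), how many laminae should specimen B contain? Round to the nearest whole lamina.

Specimen A: after corrections the count is 5130 − 8 + 5 = 5127 laminae.
A: Extension rate ≈ 433.7 / 5127 = 0.085 mm/yr.
B spans 406.4 / 0.085 = 4781.18 years ≈ 4781 laminae.

4781 laminae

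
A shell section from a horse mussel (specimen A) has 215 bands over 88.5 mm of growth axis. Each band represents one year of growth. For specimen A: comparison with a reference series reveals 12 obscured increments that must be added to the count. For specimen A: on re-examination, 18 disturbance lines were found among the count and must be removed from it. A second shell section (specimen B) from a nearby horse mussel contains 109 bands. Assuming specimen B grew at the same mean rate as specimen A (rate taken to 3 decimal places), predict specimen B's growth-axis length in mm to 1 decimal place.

Specimen A: adjusted count: 215 − 18 + 12 = 209 bands.
A: 88.5 mm over 209 years gives 88.5 / 209 ≈ 0.423 mm/year.
Length of B = 0.423 × 109 = 46.1 mm.

46.1 mm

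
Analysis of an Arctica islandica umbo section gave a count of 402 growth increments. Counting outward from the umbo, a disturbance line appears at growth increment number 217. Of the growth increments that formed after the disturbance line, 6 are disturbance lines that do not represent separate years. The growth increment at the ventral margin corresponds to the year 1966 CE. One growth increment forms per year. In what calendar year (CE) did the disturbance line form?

Between growth increment 217 and the ventral margin there are 402 − 217 = 185 growth increments.
Removing the 6 false growth increments leaves 185 − 6 = 179 true growth increments beyond the disturbance line.
1966 − 179 = 1787 CE.

1787 CE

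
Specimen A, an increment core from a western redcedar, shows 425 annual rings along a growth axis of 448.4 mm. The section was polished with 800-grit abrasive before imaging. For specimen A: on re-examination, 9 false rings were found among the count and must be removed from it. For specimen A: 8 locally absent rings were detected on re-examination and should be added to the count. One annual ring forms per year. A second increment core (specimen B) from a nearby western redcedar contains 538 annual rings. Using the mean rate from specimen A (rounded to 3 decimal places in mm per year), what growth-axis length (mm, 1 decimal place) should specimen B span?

569.2 mm

Specimen A: after corrections the count is 425 − 9 + 8 = 424 annual rings.
A: Mean rate = 448.4 mm / 424 years ≈ 1.058 mm/year.
B's length ≈ 1.058 × 538 = 569.2 mm.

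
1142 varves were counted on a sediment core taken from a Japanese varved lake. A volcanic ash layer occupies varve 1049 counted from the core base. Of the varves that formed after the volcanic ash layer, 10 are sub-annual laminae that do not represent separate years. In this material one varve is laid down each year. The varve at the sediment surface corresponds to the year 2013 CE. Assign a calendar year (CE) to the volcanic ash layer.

Between varve 1049 and the sediment surface there are 1142 − 1049 = 93 varves.
93 − 10 false = 83 true varves after the volcanic ash layer.
The varve at the sediment surface is 2013 CE, so the volcanic ash layer dates to 2013 − 83 = 1930 CE.

1930 CE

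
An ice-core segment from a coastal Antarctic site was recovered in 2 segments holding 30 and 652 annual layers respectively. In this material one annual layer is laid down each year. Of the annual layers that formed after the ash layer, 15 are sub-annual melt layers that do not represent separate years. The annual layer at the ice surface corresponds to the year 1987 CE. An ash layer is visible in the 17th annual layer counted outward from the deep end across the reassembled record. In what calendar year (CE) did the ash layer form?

Total annual layers = 30 + 652 = 682.
The ash layer sits at annual layer 17 from the deep end, so 682 − 17 = 665 annual layers formed after it.
665 − 15 false = 650 true annual layers after the ash layer.
Counting back 650 years from 1987 CE places the ash layer in 1987 − 650 = 1337 CE.

1337 CE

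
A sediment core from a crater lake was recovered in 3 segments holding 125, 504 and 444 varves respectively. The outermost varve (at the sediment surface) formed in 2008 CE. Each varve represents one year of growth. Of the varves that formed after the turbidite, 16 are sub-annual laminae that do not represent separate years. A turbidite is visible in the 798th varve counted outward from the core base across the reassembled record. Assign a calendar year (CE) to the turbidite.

1749 CE

Total varves = 125 + 504 + 444 = 1073.
1073 − 798 = 275 varves lie beyond the turbidite toward the sediment surface.
275 − 16 false = 259 true varves after the turbidite.
The varve at the sediment surface is 2008 CE, so the turbidite dates to 2008 − 259 = 1749 CE.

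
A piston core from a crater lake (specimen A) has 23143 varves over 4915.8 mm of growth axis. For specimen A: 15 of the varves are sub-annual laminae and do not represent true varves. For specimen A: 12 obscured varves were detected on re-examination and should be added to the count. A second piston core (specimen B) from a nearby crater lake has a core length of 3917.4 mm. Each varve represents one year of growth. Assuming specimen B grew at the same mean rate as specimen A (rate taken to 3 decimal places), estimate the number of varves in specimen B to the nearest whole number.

Specimen A: after corrections the count is 23143 − 15 + 12 = 23140 varves.
A: 4915.8 mm over 23140 years gives 4915.8 / 23140 ≈ 0.212 mm per year.
B spans 3917.4 / 0.212 = 18478.30 years ≈ 18478 varves.

18478 varves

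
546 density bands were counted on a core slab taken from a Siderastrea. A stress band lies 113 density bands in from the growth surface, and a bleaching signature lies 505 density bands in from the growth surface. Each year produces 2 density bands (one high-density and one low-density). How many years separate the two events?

505 − 113 = 392 density bands lie between the two events.
392 density bands at 2 per year is 392 / 2 = 196 years.

196 years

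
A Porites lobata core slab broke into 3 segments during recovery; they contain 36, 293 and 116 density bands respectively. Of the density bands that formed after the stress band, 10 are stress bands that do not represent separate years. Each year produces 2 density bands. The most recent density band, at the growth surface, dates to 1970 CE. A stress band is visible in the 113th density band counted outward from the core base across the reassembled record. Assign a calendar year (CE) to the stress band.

1809 CE

Total density bands = 36 + 293 + 116 = 445.
The stress band sits at density band 113 from the core base, so 445 − 113 = 332 density bands formed after it.
Removing the 10 false density bands leaves 332 − 10 = 322 true density bands beyond the stress band.
322 density bands at 2 per year is 322 / 2 = 161 years.
The density band at the growth surface is 1970 CE, so the stress band dates to 1970 − 161 = 1809 CE.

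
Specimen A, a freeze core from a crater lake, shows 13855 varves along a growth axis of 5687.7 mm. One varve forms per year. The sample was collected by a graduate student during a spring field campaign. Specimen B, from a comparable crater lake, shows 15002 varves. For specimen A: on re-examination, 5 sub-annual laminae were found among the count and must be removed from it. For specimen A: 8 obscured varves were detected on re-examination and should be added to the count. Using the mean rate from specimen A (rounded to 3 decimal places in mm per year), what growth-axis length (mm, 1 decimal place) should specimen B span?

6150.8 mm

Specimen A: true varve count = 13855 − 5 + 8 = 13858.
A: Mean rate = 5687.7 mm / 13858 years ≈ 0.410 mm/year.
For B, 0.410 mm/year × 15002 years = 6150.8 mm.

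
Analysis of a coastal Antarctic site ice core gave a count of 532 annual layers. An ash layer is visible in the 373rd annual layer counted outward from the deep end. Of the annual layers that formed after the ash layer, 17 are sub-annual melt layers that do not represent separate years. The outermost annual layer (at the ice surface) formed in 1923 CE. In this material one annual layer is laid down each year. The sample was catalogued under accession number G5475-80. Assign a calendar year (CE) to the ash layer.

532 − 373 = 159 annual layers lie beyond the ash layer toward the ice surface.
Removing the 17 false annual layers leaves 159 − 17 = 142 true annual layers beyond the ash layer.
1923 − 142 = 1781 CE.

1781 CE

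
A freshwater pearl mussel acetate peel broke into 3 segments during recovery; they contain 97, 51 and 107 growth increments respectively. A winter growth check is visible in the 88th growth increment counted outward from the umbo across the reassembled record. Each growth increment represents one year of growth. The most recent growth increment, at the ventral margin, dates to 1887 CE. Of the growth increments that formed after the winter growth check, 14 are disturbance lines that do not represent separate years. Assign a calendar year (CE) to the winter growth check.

1734 CE

Total growth increments = 97 + 51 + 107 = 255.
The winter growth check sits at growth increment 88 from the umbo, so 255 − 88 = 167 growth increments formed after it.
167 − 14 false = 153 true growth increments after the winter growth check.
1887 − 153 = 1734 CE.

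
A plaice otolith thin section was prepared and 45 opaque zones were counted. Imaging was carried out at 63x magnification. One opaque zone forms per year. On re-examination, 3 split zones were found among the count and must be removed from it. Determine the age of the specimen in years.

After corrections the count is 45 − 3 = 42 opaque zones.
One opaque zone per year makes the duration 42 years.

42 years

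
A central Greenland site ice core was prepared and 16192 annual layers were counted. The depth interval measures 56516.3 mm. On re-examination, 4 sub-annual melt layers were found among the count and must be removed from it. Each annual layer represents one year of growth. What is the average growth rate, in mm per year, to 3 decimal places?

Adjusted count: 16192 − 4 = 16188 annual layers.
Mean rate = 56516.3 mm / 16188 years ≈ 3.491 mm per year.

3.491 mm per year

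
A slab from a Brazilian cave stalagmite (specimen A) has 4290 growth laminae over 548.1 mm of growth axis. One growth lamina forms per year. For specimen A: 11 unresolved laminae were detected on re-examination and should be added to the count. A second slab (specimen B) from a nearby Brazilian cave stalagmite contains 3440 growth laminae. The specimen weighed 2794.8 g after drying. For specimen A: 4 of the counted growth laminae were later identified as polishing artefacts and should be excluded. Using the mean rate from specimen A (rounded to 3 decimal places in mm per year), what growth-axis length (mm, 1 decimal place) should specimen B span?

Specimen A: correcting the raw count gives 4290 − 4 + 11 = 4297 true growth laminae.
A: Extension rate ≈ 548.1 / 4297 = 0.128 mm per year.
B's length ≈ 0.128 × 3440 = 440.3 mm.

440.3 mm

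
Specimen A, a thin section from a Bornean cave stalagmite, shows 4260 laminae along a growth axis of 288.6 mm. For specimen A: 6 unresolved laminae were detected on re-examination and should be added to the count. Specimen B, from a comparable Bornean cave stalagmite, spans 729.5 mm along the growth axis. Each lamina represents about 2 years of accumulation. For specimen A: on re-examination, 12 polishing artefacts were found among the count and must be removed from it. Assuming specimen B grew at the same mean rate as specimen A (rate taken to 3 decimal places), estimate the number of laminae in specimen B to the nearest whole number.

10728 laminae

Specimen A: true lamina count = 4260 − 12 + 6 = 4254.
Specimen A: 4254 laminae at 2 years each span 4254 × 2 = 8508 years.
A: Mean rate = 288.6 mm / 8508 years ≈ 0.034 mm/year.
For B, 729.5 / 0.034 = 21455.88 years; at 2 years per lamina that is 21455.88 / 2 ≈ 10728 laminae.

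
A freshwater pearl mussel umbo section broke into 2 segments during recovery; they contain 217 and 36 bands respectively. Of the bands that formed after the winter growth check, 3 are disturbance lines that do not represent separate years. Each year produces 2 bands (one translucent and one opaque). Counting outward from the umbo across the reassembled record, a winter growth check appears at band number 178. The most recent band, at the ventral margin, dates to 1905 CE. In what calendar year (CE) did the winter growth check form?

1869 CE

Total bands = 217 + 36 = 253.
253 − 178 = 75 bands lie beyond the winter growth check toward the ventral margin.
75 − 3 false = 72 true bands after the winter growth check.
Dividing by 2 bands per year: 72 / 2 = 36 years.
Counting back 36 years from 1905 CE places the winter growth check in 1905 − 36 = 1869 CE.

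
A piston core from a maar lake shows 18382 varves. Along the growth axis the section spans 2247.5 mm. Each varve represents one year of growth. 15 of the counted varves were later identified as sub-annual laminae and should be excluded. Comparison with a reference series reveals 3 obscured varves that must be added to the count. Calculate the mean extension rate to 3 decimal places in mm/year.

After corrections the count is 18382 − 15 + 3 = 18370 varves.
Extension rate ≈ 2247.5 / 18370 = 0.122 mm/year.

0.122 mm/year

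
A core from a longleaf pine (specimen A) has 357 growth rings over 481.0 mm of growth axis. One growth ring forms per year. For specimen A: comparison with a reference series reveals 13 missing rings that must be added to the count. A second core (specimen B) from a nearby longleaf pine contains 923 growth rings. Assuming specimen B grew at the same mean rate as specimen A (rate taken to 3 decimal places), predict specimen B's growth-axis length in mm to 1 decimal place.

Specimen A: adjusted count: 357 + 13 = 370 growth rings.
A: 481.0 mm over 370 years gives 481.0 / 370 ≈ 1.300 mm/year.
For B, 1.300 mm/year × 923 years = 1199.9 mm.

1199.9 mm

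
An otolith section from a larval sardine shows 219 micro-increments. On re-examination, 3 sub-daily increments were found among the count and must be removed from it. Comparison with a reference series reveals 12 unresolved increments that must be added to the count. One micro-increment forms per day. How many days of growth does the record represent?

Correcting the raw count gives 219 − 3 + 12 = 228 true micro-increments.
One micro-increment per day makes the duration 228 days.

228 d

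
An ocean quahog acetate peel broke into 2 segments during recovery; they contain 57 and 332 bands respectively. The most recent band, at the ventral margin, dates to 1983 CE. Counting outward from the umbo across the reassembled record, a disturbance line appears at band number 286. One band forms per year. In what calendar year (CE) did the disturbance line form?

1880 CE

Total bands = 57 + 332 = 389.
Between band 286 and the ventral margin there are 389 − 286 = 103 bands.
The band at the ventral margin is 1983 CE, so the disturbance line dates to 1983 − 103 = 1880 CE.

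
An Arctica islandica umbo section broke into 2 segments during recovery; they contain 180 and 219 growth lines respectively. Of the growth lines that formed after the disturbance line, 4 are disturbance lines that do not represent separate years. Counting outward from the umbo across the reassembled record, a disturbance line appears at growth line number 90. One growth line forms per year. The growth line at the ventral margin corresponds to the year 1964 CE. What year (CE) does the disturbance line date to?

1659 CE

Total growth lines = 180 + 219 = 399.
The disturbance line sits at growth line 90 from the umbo, so 399 − 90 = 309 growth lines formed after it.
309 − 4 false = 305 true growth lines after the disturbance line.
Counting back 305 years from 1964 CE places the disturbance line in 1964 − 305 = 1659 CE.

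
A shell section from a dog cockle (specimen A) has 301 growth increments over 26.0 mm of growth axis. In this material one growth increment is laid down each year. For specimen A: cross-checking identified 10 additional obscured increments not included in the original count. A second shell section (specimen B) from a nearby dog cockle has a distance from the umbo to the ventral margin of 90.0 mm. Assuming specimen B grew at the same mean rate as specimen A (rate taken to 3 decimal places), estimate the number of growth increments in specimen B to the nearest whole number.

1071 growth increments

Specimen A: after corrections the count is 301 + 10 = 311 growth increments.
A: Mean rate = 26.0 mm / 311 years ≈ 0.084 mm per year.
Specimen B: 90.0 mm / 0.084 mm per year = 1071.43 years ≈ 1071 growth increments.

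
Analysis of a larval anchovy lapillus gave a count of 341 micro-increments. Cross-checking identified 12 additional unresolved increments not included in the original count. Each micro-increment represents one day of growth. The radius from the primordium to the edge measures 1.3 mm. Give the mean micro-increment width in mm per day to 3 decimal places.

After corrections the count is 341 + 12 = 353 micro-increments.
1.3 mm over 353 days gives 1.3 / 353 ≈ 0.004 mm per day.

0.004 mm per day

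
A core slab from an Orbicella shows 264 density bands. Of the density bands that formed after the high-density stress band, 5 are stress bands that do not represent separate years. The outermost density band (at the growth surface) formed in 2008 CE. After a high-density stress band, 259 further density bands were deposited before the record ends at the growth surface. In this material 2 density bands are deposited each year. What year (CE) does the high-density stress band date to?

259 density bands post-date the high-density stress band.
Excluding 5 false density bands: 259 − 5 = 254.
With 2 density bands per year, 254 / 2 = 127 years.
Counting back 127 years from 2008 CE places the high-density stress band in 2008 − 127 = 1881 CE.

1881 CE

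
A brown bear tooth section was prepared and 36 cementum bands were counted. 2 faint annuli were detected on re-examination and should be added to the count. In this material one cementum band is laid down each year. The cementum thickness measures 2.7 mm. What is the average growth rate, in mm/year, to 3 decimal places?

After corrections the count is 36 + 2 = 38 cementum bands.
Extension rate ≈ 2.7 / 38 = 0.071 mm/year.

0.071 mm/year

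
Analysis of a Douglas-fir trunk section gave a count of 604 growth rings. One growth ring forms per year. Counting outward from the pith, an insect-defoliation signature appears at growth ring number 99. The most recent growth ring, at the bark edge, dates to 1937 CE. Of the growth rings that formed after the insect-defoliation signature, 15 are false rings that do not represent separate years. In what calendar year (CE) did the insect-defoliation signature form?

The insect-defoliation signature sits at growth ring 99 from the pith, so 604 − 99 = 505 growth rings formed after it.
Excluding 15 false growth rings: 505 − 15 = 490.
The growth ring at the bark edge is 1937 CE, so the insect-defoliation signature dates to 1937 − 490 = 1447 CE.

1447 CE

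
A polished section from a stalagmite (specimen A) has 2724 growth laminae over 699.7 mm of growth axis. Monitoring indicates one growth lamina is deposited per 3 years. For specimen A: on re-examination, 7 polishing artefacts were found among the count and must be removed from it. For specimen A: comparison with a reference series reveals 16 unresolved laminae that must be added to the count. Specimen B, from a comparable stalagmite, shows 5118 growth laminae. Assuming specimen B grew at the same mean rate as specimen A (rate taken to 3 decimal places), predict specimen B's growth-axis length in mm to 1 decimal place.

1305.1 mm

Specimen A: correcting the raw count gives 2724 − 7 + 16 = 2733 true growth laminae.
Specimen A: at 3 years per growth lamina, 2733 × 3 = 8199 years.
A: Mean rate = 699.7 mm / 8199 years ≈ 0.085 mm/yr.
Specimen B: multiplying by 3 years per growth lamina: 5118 × 3 = 15354 years. B's length ≈ 0.085 × 15354 = 1305.1 mm.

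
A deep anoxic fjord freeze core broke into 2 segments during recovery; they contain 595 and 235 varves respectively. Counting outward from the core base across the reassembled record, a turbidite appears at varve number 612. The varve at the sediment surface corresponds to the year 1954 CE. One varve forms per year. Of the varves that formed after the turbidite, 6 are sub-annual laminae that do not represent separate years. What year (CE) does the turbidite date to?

Total varves = 595 + 235 = 830.
Between varve 612 and the sediment surface there are 830 − 612 = 218 varves.
Removing the 6 false varves leaves 218 − 6 = 212 true varves beyond the turbidite.
Counting back 212 years from 1954 CE places the turbidite in 1954 − 212 = 1742 CE.

1742 CE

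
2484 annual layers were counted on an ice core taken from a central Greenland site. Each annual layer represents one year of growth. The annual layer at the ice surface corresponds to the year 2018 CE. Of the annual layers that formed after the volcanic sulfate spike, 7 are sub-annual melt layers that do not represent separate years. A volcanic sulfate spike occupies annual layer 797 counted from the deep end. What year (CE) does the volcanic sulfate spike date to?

338 CE

Between annual layer 797 and the ice surface there are 2484 − 797 = 1687 annual layers.
Removing the 7 false annual layers leaves 1687 − 7 = 1680 true annual layers beyond the volcanic sulfate spike.
2018 − 1680 = 338 CE.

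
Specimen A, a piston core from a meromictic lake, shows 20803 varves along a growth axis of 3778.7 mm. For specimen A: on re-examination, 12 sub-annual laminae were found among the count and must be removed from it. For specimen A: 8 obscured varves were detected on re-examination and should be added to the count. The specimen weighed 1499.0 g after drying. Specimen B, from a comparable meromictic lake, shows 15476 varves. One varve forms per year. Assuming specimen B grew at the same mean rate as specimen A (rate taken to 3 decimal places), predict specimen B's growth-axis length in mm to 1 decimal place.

2816.6 mm

Specimen A: adjusted count: 20803 − 12 + 8 = 20799 varves.
A: 3778.7 mm over 20799 years gives 3778.7 / 20799 ≈ 0.182 mm/year.
For B, 0.182 mm/year × 15476 years = 2816.6 mm.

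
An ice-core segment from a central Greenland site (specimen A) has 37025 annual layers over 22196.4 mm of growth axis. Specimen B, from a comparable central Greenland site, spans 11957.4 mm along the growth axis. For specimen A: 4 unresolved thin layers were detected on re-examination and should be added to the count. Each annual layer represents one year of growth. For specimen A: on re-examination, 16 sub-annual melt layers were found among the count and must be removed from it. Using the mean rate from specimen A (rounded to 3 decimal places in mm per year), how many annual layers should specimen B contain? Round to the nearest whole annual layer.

Specimen A: adjusted count: 37025 − 16 + 4 = 37013 annual layers.
A: Extension rate ≈ 22196.4 / 37013 = 0.600 mm/year.
B spans 11957.4 / 0.600 = 19929.00 years ≈ 19929 annual layers.

19929 annual layers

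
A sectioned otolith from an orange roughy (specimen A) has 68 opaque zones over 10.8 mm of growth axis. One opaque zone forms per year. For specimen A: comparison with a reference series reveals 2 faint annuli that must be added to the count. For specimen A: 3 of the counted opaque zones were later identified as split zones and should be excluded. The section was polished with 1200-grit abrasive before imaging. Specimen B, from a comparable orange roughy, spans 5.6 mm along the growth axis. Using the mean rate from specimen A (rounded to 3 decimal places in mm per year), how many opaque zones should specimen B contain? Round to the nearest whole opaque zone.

35 opaque zones

Specimen A: after corrections the count is 68 − 3 + 2 = 67 opaque zones.
A: Mean rate = 10.8 mm / 67 years ≈ 0.161 mm/yr.
Specimen B: 5.6 mm / 0.161 mm per year = 34.78 years ≈ 35 opaque zones.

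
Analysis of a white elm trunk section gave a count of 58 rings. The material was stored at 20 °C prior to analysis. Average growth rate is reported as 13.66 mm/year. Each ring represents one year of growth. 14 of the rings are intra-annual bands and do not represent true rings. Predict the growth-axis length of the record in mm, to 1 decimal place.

601.0 mm

Adjusted count: 58 − 14 = 44 rings.
44 years at 13.66 mm/year gives 13.66 × 44 = 601.0 mm.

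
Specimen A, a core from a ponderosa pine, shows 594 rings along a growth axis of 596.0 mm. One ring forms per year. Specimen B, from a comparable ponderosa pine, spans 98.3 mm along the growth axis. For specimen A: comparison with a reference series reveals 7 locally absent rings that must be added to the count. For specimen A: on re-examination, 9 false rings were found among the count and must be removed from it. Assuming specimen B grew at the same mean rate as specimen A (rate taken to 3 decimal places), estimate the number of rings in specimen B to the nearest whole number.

98 rings

Specimen A: after corrections the count is 594 − 9 + 7 = 592 rings.
A: Mean rate = 596.0 mm / 592 years ≈ 1.007 mm per year.
B spans 98.3 / 1.007 = 97.62 years ≈ 98 rings.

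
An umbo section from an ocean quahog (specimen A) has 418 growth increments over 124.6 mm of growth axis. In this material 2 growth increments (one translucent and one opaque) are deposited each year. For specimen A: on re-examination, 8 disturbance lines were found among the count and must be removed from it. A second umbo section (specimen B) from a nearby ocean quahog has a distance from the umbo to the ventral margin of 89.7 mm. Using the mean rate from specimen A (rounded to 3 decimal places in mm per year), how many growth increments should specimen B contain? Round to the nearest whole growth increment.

Specimen A: after corrections the count is 418 − 8 = 410 growth increments.
Specimen A: with 2 growth increments per year, 410 / 2 = 205 years.
A: Extension rate ≈ 124.6 / 205 = 0.608 mm/year.
For B, 89.7 / 0.608 = 147.53 years; at 2 growth increments per year that is 147.53 × 2 ≈ 295 growth increments.

295 growth increments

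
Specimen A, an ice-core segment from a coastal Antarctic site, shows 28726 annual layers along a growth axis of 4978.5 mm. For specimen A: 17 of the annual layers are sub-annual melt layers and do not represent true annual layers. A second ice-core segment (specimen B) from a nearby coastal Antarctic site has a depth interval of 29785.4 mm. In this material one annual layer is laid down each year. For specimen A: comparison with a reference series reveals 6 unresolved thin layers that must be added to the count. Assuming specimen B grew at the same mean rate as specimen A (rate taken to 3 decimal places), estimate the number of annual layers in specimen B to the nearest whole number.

172170 annual layers

Specimen A: after corrections the count is 28726 − 17 + 6 = 28715 annual layers.
A: Extension rate ≈ 4978.5 / 28715 = 0.173 mm/year.
For B, 29785.4 / 0.173 = 172169.94 years ≈ 172170 annual layers.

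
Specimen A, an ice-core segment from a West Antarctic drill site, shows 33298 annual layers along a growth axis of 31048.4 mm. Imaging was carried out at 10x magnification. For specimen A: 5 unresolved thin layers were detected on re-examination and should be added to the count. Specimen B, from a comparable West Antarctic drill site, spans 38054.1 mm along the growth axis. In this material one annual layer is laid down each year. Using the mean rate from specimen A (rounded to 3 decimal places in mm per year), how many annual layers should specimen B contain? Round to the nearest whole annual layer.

Specimen A: true annual layer count = 33298 + 5 = 33303.
A: 31048.4 mm over 33303 years gives 31048.4 / 33303 ≈ 0.932 mm per year.
B spans 38054.1 / 0.932 = 40830.58 years ≈ 40831 annual layers.

40831 annual layers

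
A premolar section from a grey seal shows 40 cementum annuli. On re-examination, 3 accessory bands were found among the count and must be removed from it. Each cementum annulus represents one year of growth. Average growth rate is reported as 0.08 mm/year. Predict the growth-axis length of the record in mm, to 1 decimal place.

3.0 mm

Correcting the raw count gives 40 − 3 = 37 true cementum annuli.
Predicted length = 0.08 mm/year × 37 years = 3.0 mm.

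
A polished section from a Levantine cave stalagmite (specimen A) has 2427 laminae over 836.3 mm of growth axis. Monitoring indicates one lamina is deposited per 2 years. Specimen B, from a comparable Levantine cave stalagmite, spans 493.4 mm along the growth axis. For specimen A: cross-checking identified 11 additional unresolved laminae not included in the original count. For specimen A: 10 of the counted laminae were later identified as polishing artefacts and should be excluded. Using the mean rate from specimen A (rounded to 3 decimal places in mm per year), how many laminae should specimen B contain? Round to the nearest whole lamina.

1434 laminae

Specimen A: correcting the raw count gives 2427 − 10 + 11 = 2428 true laminae.
Specimen A: multiplying by 2 years per lamina: 2428 × 2 = 4856 years.
A: Extension rate ≈ 836.3 / 4856 = 0.172 mm per year.
B spans 493.4 / 0.172 = 2868.60 years; at 2 years per lamina that is 2868.60 / 2 ≈ 1434 laminae.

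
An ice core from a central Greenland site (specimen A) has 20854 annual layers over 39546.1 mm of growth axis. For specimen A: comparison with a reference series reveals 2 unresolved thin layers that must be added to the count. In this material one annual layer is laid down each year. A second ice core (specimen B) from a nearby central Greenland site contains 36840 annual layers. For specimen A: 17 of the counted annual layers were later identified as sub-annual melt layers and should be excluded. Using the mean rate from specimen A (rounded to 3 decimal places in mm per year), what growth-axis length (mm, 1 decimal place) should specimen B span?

69922.3 mm

Specimen A: adjusted count: 20854 − 17 + 2 = 20839 annual layers.
A: Extension rate ≈ 39546.1 / 20839 = 1.898 mm/yr.
For B, 1.898 mm/year × 36840 years = 69922.3 mm.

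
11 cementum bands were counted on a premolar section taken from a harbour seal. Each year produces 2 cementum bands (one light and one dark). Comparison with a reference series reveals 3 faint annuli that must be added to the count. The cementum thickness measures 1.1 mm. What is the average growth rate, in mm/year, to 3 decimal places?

0.157 mm/year

Adjusted count: 11 + 3 = 14 cementum bands.
14 cementum bands at 2 per year is 14 / 2 = 7 years.
Extension rate ≈ 1.1 / 7 = 0.157 mm/year.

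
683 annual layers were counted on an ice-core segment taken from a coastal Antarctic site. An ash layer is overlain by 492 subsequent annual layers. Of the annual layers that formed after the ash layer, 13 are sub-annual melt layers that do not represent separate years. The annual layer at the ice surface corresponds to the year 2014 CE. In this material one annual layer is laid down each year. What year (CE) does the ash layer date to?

492 annual layers post-date the ash layer.
492 − 13 false = 479 true annual layers after the ash layer.
2014 − 479 = 1535 CE.

1535 CE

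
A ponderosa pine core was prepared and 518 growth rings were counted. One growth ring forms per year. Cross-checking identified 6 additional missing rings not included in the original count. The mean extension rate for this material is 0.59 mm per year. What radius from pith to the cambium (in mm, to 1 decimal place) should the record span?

Adjusted count: 518 + 6 = 524 growth rings.
Length ≈ 0.59 × 524 = 309.2 mm.

309.2 mm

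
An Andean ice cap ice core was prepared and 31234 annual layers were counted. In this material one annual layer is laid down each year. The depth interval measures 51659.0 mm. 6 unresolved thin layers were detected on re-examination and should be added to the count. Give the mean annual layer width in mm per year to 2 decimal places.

1.65 mm per year

Correcting the raw count gives 31234 + 6 = 31240 true annual layers.
Extension rate ≈ 51659.0 / 31240 = 1.65 mm per year.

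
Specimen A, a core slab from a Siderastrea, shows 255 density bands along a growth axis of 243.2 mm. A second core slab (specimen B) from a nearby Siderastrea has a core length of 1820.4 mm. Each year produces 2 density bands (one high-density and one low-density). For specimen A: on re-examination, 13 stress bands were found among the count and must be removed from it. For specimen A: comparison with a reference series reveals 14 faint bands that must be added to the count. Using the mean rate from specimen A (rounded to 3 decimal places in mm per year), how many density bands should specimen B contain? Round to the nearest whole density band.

1916 density bands

Specimen A: correcting the raw count gives 255 − 13 + 14 = 256 true density bands.
Specimen A: dividing by 2 density bands per year: 256 / 2 = 128 years.
A: Mean rate = 243.2 mm / 128 years ≈ 1.900 mm/yr.
Specimen B: 1820.4 mm / 1.900 mm per year = 958.11 years; at 2 density bands per year that is 958.11 × 2 ≈ 1916 density bands.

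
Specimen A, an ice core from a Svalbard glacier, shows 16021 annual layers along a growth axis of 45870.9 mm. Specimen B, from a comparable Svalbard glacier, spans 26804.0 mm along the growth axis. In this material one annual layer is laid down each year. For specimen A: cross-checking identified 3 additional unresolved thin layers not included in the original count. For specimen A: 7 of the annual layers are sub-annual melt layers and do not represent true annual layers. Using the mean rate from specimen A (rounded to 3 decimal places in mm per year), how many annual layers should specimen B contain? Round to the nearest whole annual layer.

Specimen A: correcting the raw count gives 16021 − 7 + 3 = 16017 true annual layers.
A: Mean rate = 45870.9 mm / 16017 years ≈ 2.864 mm/year.
For B, 26804.0 / 2.864 = 9358.94 years ≈ 9359 annual layers.

9359 annual layers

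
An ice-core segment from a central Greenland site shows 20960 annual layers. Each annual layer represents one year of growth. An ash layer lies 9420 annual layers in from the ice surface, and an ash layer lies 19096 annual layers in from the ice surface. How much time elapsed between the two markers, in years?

19096 − 9420 = 9676 annual layers lie between the two events.
At one annual layer per year, 9676 years elapsed between them.

9676 years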